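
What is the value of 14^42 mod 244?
184

Repeated squaring. Binary of 42 = 101010.
14^1 ≡ 14 (mod 244); 14^2 ≡ 196 (mod 244); 14^4 ≡ 108 (mod 244); 14^8 ≡ 196 (mod 244); 14^16 ≡ 108 (mod 244); 14^32 ≡ 196 (mod 244)
14^42 = 14^2 × 14^8 × 14^32 ≡ 184 (mod 244)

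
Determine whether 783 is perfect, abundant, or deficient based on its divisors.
deficient

Proper divisors of 783: sum = 1 + 3 + 9 + 27 + 29 + 87 + 261 = 417
Since 417 < 783, 783 is deficient.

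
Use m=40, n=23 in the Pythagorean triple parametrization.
(1071, 1840, 2129)

Euclid's formula: a = m² - n², b = 2mn, c = m² + n²
m = 40, n = 23
a = 40² - 23² = 1600 - 529 = 1071
b = 2 × 40 × 23 = 1840
c = 40² + 23² = 1600 + 529 = 2129
Verification: 1071² + 1840² = 1147041 + 3385600 = 4532641 = 2129² ✓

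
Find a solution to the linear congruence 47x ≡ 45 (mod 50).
x ≡ 35 (mod 50)

gcd(47, 50) = 1, which divides 45, so solutions exist.
Find 47^(-1) mod 50 by the extended Euclidean algorithm:
50 = 1 × 47 + 3  ⟹  3 = (1)·50 + (-1)·47
47 = 15 × 3 + 2  ⟹  2 = (-15)·50 + (16)·47
3 = 1 × 2 + 1  ⟹  1 = (16)·50 + (-17)·47
So (-17)·47 ≡ 1 (mod 50), i.e. 47^(-1) ≡ -17 ≡ 33 (mod 50).
x ≡ 33 × 45 = 1485 ≡ 35 (mod 50).
Check: 47 × 35 = 1645 ≡ 45 (mod 50).
Unique solution: x ≡ 35 (mod 50)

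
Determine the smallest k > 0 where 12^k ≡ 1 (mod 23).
11

23 is prime, so ord(12) divides φ(23) = 22.
Divisors of 22: 1, 2, 11, 22.
Repeated squaring: 12^1 ≡ 12, 12^2 ≡ 6, 12^4 ≡ 13, 12^8 ≡ 8, 12^16 ≡ 18 (mod 23).
Test 12^d mod 23 for each divisor d in increasing order:
12^1 ≡ 12
12^2 ≡ 6
12^11 = 12^8·12^2·12^1 ≡ 1  ← first divisor giving 1
The order is 11.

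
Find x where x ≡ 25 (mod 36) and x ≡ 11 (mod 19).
277

Using Chinese Remainder Theorem:
M = 36 × 19 = 684
M1 = 19, M2 = 36
y1 = 19^(-1) mod 36 = 19
y2 = 36^(-1) mod 19 = 9
x = (25×19×19 + 11×36×9) mod 684 = 277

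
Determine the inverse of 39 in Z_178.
105

gcd(39, 178) = 1, so the inverse exists.
Extended Euclidean algorithm on (178, 39):
178 = 4 × 39 + 22  ⟹  22 = (1)·178 + (-4)·39
39 = 1 × 22 + 17  ⟹  17 = (-1)·178 + (5)·39
22 = 1 × 17 + 5  ⟹  5 = (2)·178 + (-9)·39
17 = 3 × 5 + 2  ⟹  2 = (-7)·178 + (32)·39
5 = 2 × 2 + 1  ⟹  1 = (16)·178 + (-73)·39
So (-73)·39 ≡ 1 (mod 178), i.e. 39^(-1) ≡ -73 ≡ 105 (mod 178).
Check: 39 × 105 = 4095 ≡ 1 (mod 178)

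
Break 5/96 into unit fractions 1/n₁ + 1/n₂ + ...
1/20 + 1/480

Greedy algorithm:
5/96: ceiling(96/5) = 20, use 1/20
1/480: ceiling(480/1) = 480, use 1/480
Result: 5/96 = 1/20 + 1/480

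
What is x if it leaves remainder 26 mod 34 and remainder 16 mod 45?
196

Using Chinese Remainder Theorem:
M = 34 × 45 = 1530
M1 = 45, M2 = 34
y1 = 45^(-1) mod 34 = 31
y2 = 34^(-1) mod 45 = 4
x = (26×45×31 + 16×34×4) mod 1530 = 196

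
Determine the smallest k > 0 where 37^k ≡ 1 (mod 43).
6

43 is prime, so ord(37) divides φ(43) = 42.
Divisors of 42: 1, 2, 3, 6, 7, 14, 21, 42.
Repeated squaring: 37^1 ≡ 37, 37^2 ≡ 36, 37^4 ≡ 6, 37^8 ≡ 36, 37^16 ≡ 6, 37^32 ≡ 36 (mod 43).
Test 37^d mod 43 for each divisor d in increasing order:
37^1 ≡ 37
37^2 ≡ 36
37^3 = 37^2·37^1 ≡ 42
37^6 = 37^4·37^2 ≡ 1  ← first divisor giving 1
The order is 6.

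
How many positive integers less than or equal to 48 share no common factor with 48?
16

48 = 2^4 × 3
φ(n) = n × ∏(1 - 1/p) for each prime p dividing n
φ(48) = 48 × (1 - 1/2) × (1 - 1/3) = 16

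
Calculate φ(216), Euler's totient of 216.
72

216 = 2^3 × 3^3
φ(n) = n × ∏(1 - 1/p) for each prime p dividing n
φ(216) = 216 × (1 - 1/2) × (1 - 1/3) = 72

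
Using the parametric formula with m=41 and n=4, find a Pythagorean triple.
(1665, 328, 1697)

Euclid's formula: a = m² - n², b = 2mn, c = m² + n²
m = 41, n = 4
a = 41² - 4² = 1681 - 16 = 1665
b = 2 × 41 × 4 = 328
c = 41² + 4² = 1681 + 16 = 1697
Verification: 1665² + 328² = 2772225 + 107584 = 2879809 = 1697² ✓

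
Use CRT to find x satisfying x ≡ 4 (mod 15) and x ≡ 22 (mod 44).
154

Using Chinese Remainder Theorem:
M = 15 × 44 = 660
M1 = 44, M2 = 15
y1 = 44^(-1) mod 15 = 14
y2 = 15^(-1) mod 44 = 3
x = (4×44×14 + 22×15×3) mod 660 = 154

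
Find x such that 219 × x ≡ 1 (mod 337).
317

gcd(219, 337) = 1, so the inverse exists.
Extended Euclidean algorithm on (337, 219):
337 = 1 × 219 + 118  ⟹  118 = (1)·337 + (-1)·219
219 = 1 × 118 + 101  ⟹  101 = (-1)·337 + (2)·219
118 = 1 × 101 + 17  ⟹  17 = (2)·337 + (-3)·219
101 = 5 × 17 + 16  ⟹  16 = (-11)·337 + (17)·219
17 = 1 × 16 + 1  ⟹  1 = (13)·337 + (-20)·219
So (-20)·219 ≡ 1 (mod 337), i.e. 219^(-1) ≡ -20 ≡ 317 (mod 337).
Check: 219 × 317 = 69423 ≡ 1 (mod 337)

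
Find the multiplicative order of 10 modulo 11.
2

11 is prime, so ord(10) divides φ(11) = 10.
Divisors of 10: 1, 2, 5, 10.
Repeated squaring: 10^1 ≡ 10, 10^2 ≡ 1, 10^4 ≡ 1, 10^8 ≡ 1 (mod 11).
Test 10^d mod 11 for each divisor d in increasing order:
10^1 ≡ 10
10^2 ≡ 1  ← first divisor giving 1
The order is 2.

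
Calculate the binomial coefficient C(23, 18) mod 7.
0

Using Lucas' theorem:
Write n=23 and k=18 in base 7:
n in base 7: [3, 2]
k in base 7: [2, 4]
C(23,18) mod 7 = ∏ C(n_i, k_i) mod 7
Digit binomials (mod 7): C(3,2) = 3; C(2,4) = 0 (k_i > n_i)
Product: 3 × 0 = 0 ≡ 0 (mod 7)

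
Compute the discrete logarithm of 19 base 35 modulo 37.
17

Baby-step giant-step with step n = ⌈√37⌉ = 7.
Baby steps 35^j mod 37 (j:value) for j=0..6: 0:1, 1:35, 2:4, 3:29, 4:16, 5:5, 6:27.
Giant-step multiplier: 35^(-7) ≡ 35^(36-7) = 35^29 ≡ 13 (mod 37).
Giant steps γ_i = 19·13^i mod 37: γ_0=19, γ_1=25, γ_2=29 (in table at j=3).
x = i·n + j = 2·7 + 3 = 17.
Check: 35^17 ≡ 19 (mod 37).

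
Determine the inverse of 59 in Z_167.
17

gcd(59, 167) = 1, so the inverse exists.
Extended Euclidean algorithm on (167, 59):
167 = 2 × 59 + 49  ⟹  49 = (1)·167 + (-2)·59
59 = 1 × 49 + 10  ⟹  10 = (-1)·167 + (3)·59
49 = 4 × 10 + 9  ⟹  9 = (5)·167 + (-14)·59
10 = 1 × 9 + 1  ⟹  1 = (-6)·167 + (17)·59
So (17)·59 ≡ 1 (mod 167), i.e. 59^(-1) ≡ 17 (mod 167).
Check: 59 × 17 = 1003 ≡ 1 (mod 167)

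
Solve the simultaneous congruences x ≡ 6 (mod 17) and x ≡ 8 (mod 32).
40

Using Chinese Remainder Theorem:
M = 17 × 32 = 544
M1 = 32, M2 = 17
y1 = 32^(-1) mod 17 = 8
y2 = 17^(-1) mod 32 = 17
x = (6×32×8 + 8×17×17) mod 544 = 40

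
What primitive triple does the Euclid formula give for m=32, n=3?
(1015, 192, 1033)

Euclid's formula: a = m² - n², b = 2mn, c = m² + n²
m = 32, n = 3
a = 32² - 3² = 1024 - 9 = 1015
b = 2 × 32 × 3 = 192
c = 32² + 3² = 1024 + 9 = 1033
Verification: 1015² + 192² = 1030225 + 36864 = 1067089 = 1033² ✓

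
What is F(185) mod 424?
69

Matrix identity: Q^n = [[F_(n+1), F_n], [F_n, F_(n-1)]] with Q = [[1,1],[1,0]].
n = 185 = 10111001₂. Square-and-multiply, entries mod 424:
Q^1 = [[1,1],[1,0]]
Q^2 = (Q^1)² = [[2,1],[1,1]]
Q^5 = (Q^2)²·Q = [[8,5],[5,3]]
Q^11 = (Q^5)²·Q = [[144,89],[89,55]]
Q^23 = (Q^11)²·Q = [[152,249],[249,327]]
Q^46 = (Q^23)² = [[305,127],[127,178]]
Q^92 = (Q^46)² = [[186,285],[285,325]]
Q^185 = (Q^92)²·Q = [[272,69],[69,203]]
F_185 mod 424 = Q^185[0][1] = 69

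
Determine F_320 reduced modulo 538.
283

Matrix identity: Q^n = [[F_(n+1), F_n], [F_n, F_(n-1)]] with Q = [[1,1],[1,0]].
n = 320 = 101000000₂. Square-and-multiply, entries mod 538:
Q^1 = [[1,1],[1,0]]
Q^2 = (Q^1)² = [[2,1],[1,1]]
Q^5 = (Q^2)²·Q = [[8,5],[5,3]]
Q^10 = (Q^5)² = [[89,55],[55,34]]
Q^20 = (Q^10)² = [[186,309],[309,415]]
Q^40 = (Q^20)² = [[419,99],[99,320]]
Q^80 = (Q^40)² = [[290,531],[531,297]]
Q^160 = (Q^80)² = [[221,195],[195,26]]
Q^320 = (Q^160)² = [[248,283],[283,503]]
F_320 mod 538 = Q^320[0][1] = 283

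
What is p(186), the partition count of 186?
1171432692373

p(n) counts ways to write n as a sum of positive integers (order ignored).
Euler's pentagonal recurrence: p(k) = p(k-1) + p(k-2) - p(k-5) - p(k-7) + p(k-12) + p(k-15) - ... (offsets j(3j∓1)/2, signs ++--, p(0)=1, p(<0)=0).
DP table for k = 0..185: p(0)=1, p(1)=1, p(2)=2, p(3)=3, p(4)=5, p(5)=7, p(6)=11, p(7)=15, p(8)=22, p(9)=30, p(10)=42, p(11)=56, p(12)=77, p(13)=101, p(14)=135, p(15)=176, p(16)=231, p(17)=297, p(18)=385, p(19)=490, p(20)=627, p(21)=792, p(22)=1002, p(23)=1255, p(24)=1575, p(25)=1958, p(26)=2436, p(27)=3010, p(28)=3718, p(29)=4565, p(30)=5604, p(31)=6842, p(32)=8349, p(33)=10143, p(34)=12310, p(35)=14883, p(36)=17977, p(37)=21637, p(38)=26015, p(39)=31185, p(40)=37338, p(41)=44583, p(42)=53174, p(43)=63261, p(44)=75175, p(45)=89134, p(46)=105558, p(47)=124754, p(48)=147273, p(49)=173525, p(50)=204226, p(51)=239943, p(52)=281589, p(53)=329931, p(54)=386155, p(55)=451276, p(56)=526823, p(57)=614154, p(58)=715220, p(59)=831820, p(60)=966467, p(61)=1121505, p(62)=1300156, p(63)=1505499, p(64)=1741630, p(65)=2012558, p(66)=2323520, p(67)=2679689, p(68)=3087735, p(69)=3554345, p(70)=4087968, p(71)=4697205, p(72)=5392783, p(73)=6185689, p(74)=7089500, p(75)=8118264, p(76)=9289091, p(77)=10619863, p(78)=12132164, p(79)=13848650, p(80)=15796476, p(81)=18004327, p(82)=20506255, p(83)=23338469, p(84)=26543660, p(85)=30167357, p(86)=34262962, p(87)=38887673, p(88)=44108109, p(89)=49995925, p(90)=56634173, p(91)=64112359, p(92)=72533807, p(93)=82010177, p(94)=92669720, p(95)=104651419, p(96)=118114304, p(97)=133230930, p(98)=150198136, p(99)=169229875, p(100)=190569292, p(101)=214481126, p(102)=241265379, p(103)=271248950, p(104)=304801365, p(105)=342325709, p(106)=384276336, p(107)=431149389, p(108)=483502844, p(109)=541946240, p(110)=607163746, p(111)=679903203, p(112)=761002156, p(113)=851376628, p(114)=952050665, p(115)=1064144451, p(116)=1188908248, p(117)=1327710076, p(118)=1482074143, p(119)=1653668665, p(120)=1844349560, p(121)=2056148051, p(122)=2291320912, p(123)=2552338241, p(124)=2841940500, p(125)=3163127352, p(126)=3519222692, p(127)=3913864295, p(128)=4351078600, p(129)=4835271870, p(130)=5371315400, p(131)=5964539504, p(132)=6620830889, p(133)=7346629512, p(134)=8149040695, p(135)=9035836076, p(136)=10015581680, p(137)=11097645016, p(138)=12292341831, p(139)=13610949895, p(140)=15065878135, p(141)=16670689208, p(142)=18440293320, p(143)=20390982757, p(144)=22540654445, p(145)=24908858009, p(146)=27517052599, p(147)=30388671978, p(148)=33549419497, p(149)=37027355200, p(150)=40853235313, p(151)=45060624582, p(152)=49686288421, p(153)=54770336324, p(154)=60356673280, p(155)=66493182097, p(156)=73232243759, p(157)=80630964769, p(158)=88751778802, p(159)=97662728555, p(160)=107438159466, p(161)=118159068427, p(162)=129913904637, p(163)=142798995930, p(164)=156919475295, p(165)=172389800255, p(166)=189334822579, p(167)=207890420102, p(168)=228204732751, p(169)=250438925115, p(170)=274768617130, p(171)=301384802048, p(172)=330495499613, p(173)=362326859895, p(174)=397125074750, p(175)=435157697830, p(176)=476715857290, p(177)=522115831195, p(178)=571701605655, p(179)=625846753120, p(180)=684957390936, p(181)=749474411781, p(182)=819876908323, p(183)=896684817527, p(184)=980462880430, p(185)=1071823774337.
Final step: p(186) = p(185) + p(184) - p(181) - p(179) + p(174) + p(171) - p(164) - p(160) + p(151) + p(146) - p(135) - p(129) + p(116) + p(109) - p(94) - p(86) + p(69) + p(60) - p(41) - p(31) + p(10)
= 1071823774337 + 980462880430 - 749474411781 - 625846753120 + 397125074750 + 301384802048 - 156919475295 - 107438159466 + 45060624582 + 27517052599 - 9035836076 - 4835271870 + 1188908248 + 541946240 - 92669720 - 34262962 + 3554345 + 966467 - 44583 - 6842 + 42
= 1171432692373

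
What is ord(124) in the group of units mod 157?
39

157 is prime, so ord(124) divides φ(157) = 156.
Divisors of 156: 1, 2, 3, 4, 6, 12, 13, 26, 39, 52, 78, 156.
Repeated squaring: 124^1 ≡ 124, 124^2 ≡ 147, 124^4 ≡ 100, 124^8 ≡ 109, 124^16 ≡ 106, 124^32 ≡ 89, 124^64 ≡ 71, 124^128 ≡ 17 (mod 157).
Test 124^d mod 157 for each divisor d in increasing order:
124^1 ≡ 124
124^2 ≡ 147
124^3 = 124^2·124^1 ≡ 16
124^4 ≡ 100
124^6 = 124^4·124^2 ≡ 99
124^12 = 124^8·124^4 ≡ 67
124^13 = 124^8·124^4·124^1 ≡ 144
124^26 = 124^16·124^8·124^2 ≡ 12
124^39 = 124^32·124^4·124^2·124^1 ≡ 1  ← first divisor giving 1
The order is 39.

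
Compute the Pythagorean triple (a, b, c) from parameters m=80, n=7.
(6351, 1120, 6449)

Euclid's formula: a = m² - n², b = 2mn, c = m² + n²
m = 80, n = 7
a = 80² - 7² = 6400 - 49 = 6351
b = 2 × 80 × 7 = 1120
c = 80² + 7² = 6400 + 49 = 6449
Verification: 6351² + 1120² = 40335201 + 1254400 = 41589601 = 6449² ✓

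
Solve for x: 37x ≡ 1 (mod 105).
88

gcd(37, 105) = 1, so the inverse exists.
Extended Euclidean algorithm on (105, 37):
105 = 2 × 37 + 31  ⟹  31 = (1)·105 + (-2)·37
37 = 1 × 31 + 6  ⟹  6 = (-1)·105 + (3)·37
31 = 5 × 6 + 1  ⟹  1 = (6)·105 + (-17)·37
So (-17)·37 ≡ 1 (mod 105), i.e. 37^(-1) ≡ -17 ≡ 88 (mod 105).
Check: 37 × 88 = 3256 ≡ 1 (mod 105)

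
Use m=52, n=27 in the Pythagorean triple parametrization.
(1975, 2808, 3433)

Euclid's formula: a = m² - n², b = 2mn, c = m² + n²
m = 52, n = 27
a = 52² - 27² = 2704 - 729 = 1975
b = 2 × 52 × 27 = 2808
c = 52² + 27² = 2704 + 729 = 3433
Verification: 1975² + 2808² = 3900625 + 7884864 = 11785489 = 3433² ✓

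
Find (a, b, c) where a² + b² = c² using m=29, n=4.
(825, 232, 857)

Euclid's formula: a = m² - n², b = 2mn, c = m² + n²
m = 29, n = 4
a = 29² - 4² = 841 - 16 = 825
b = 2 × 29 × 4 = 232
c = 29² + 4² = 841 + 16 = 857
Verification: 825² + 232² = 680625 + 53824 = 734449 = 857² ✓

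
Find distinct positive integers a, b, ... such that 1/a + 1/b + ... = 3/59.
1/20 + 1/1180

Greedy algorithm:
3/59: ceiling(59/3) = 20, use 1/20
1/1180: ceiling(1180/1) = 1180, use 1/1180
Result: 3/59 = 1/20 + 1/1180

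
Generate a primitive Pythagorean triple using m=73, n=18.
(5005, 2628, 5653)

Euclid's formula: a = m² - n², b = 2mn, c = m² + n²
m = 73, n = 18
a = 73² - 18² = 5329 - 324 = 5005
b = 2 × 73 × 18 = 2628
c = 73² + 18² = 5329 + 324 = 5653
Verification: 5005² + 2628² = 25050025 + 6906384 = 31956409 = 5653² ✓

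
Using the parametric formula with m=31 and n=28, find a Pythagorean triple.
(177, 1736, 1745)

Euclid's formula: a = m² - n², b = 2mn, c = m² + n²
m = 31, n = 28
a = 31² - 28² = 961 - 784 = 177
b = 2 × 31 × 28 = 1736
c = 31² + 28² = 961 + 784 = 1745
Verification: 177² + 1736² = 31329 + 3013696 = 3045025 = 1745² ✓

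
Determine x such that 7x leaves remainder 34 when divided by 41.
x ≡ 40 (mod 41)

gcd(7, 41) = 1, which divides 34, so solutions exist.
Find 7^(-1) mod 41 by the extended Euclidean algorithm:
41 = 5 × 7 + 6  ⟹  6 = (1)·41 + (-5)·7
7 = 1 × 6 + 1  ⟹  1 = (-1)·41 + (6)·7
So (6)·7 ≡ 1 (mod 41), i.e. 7^(-1) ≡ 6 (mod 41).
x ≡ 6 × 34 = 204 ≡ 40 (mod 41).
Check: 7 × 40 = 280 ≡ 34 (mod 41).
Unique solution: x ≡ 40 (mod 41)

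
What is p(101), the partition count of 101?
214481126

p(n) counts ways to write n as a sum of positive integers (order ignored).
Euler's pentagonal recurrence: p(k) = p(k-1) + p(k-2) - p(k-5) - p(k-7) + p(k-12) + p(k-15) - ... (offsets j(3j∓1)/2, signs ++--, p(0)=1, p(<0)=0).
DP table for k = 0..100: p(0)=1, p(1)=1, p(2)=2, p(3)=3, p(4)=5, p(5)=7, p(6)=11, p(7)=15, p(8)=22, p(9)=30, p(10)=42, p(11)=56, p(12)=77, p(13)=101, p(14)=135, p(15)=176, p(16)=231, p(17)=297, p(18)=385, p(19)=490, p(20)=627, p(21)=792, p(22)=1002, p(23)=1255, p(24)=1575, p(25)=1958, p(26)=2436, p(27)=3010, p(28)=3718, p(29)=4565, p(30)=5604, p(31)=6842, p(32)=8349, p(33)=10143, p(34)=12310, p(35)=14883, p(36)=17977, p(37)=21637, p(38)=26015, p(39)=31185, p(40)=37338, p(41)=44583, p(42)=53174, p(43)=63261, p(44)=75175, p(45)=89134, p(46)=105558, p(47)=124754, p(48)=147273, p(49)=173525, p(50)=204226, p(51)=239943, p(52)=281589, p(53)=329931, p(54)=386155, p(55)=451276, p(56)=526823, p(57)=614154, p(58)=715220, p(59)=831820, p(60)=966467, p(61)=1121505, p(62)=1300156, p(63)=1505499, p(64)=1741630, p(65)=2012558, p(66)=2323520, p(67)=2679689, p(68)=3087735, p(69)=3554345, p(70)=4087968, p(71)=4697205, p(72)=5392783, p(73)=6185689, p(74)=7089500, p(75)=8118264, p(76)=9289091, p(77)=10619863, p(78)=12132164, p(79)=13848650, p(80)=15796476, p(81)=18004327, p(82)=20506255, p(83)=23338469, p(84)=26543660, p(85)=30167357, p(86)=34262962, p(87)=38887673, p(88)=44108109, p(89)=49995925, p(90)=56634173, p(91)=64112359, p(92)=72533807, p(93)=82010177, p(94)=92669720, p(95)=104651419, p(96)=118114304, p(97)=133230930, p(98)=150198136, p(99)=169229875, p(100)=190569292.
Final step: p(101) = p(100) + p(99) - p(96) - p(94) + p(89) + p(86) - p(79) - p(75) + p(66) + p(61) - p(50) - p(44) + p(31) + p(24) - p(9) - p(1)
= 190569292 + 169229875 - 118114304 - 92669720 + 49995925 + 34262962 - 13848650 - 8118264 + 2323520 + 1121505 - 204226 - 75175 + 6842 + 1575 - 30 - 1
= 214481126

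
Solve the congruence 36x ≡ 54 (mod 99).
x ≡ 7 (mod 11)

gcd(36, 99) = 9, which divides 54, so solutions exist.
Divide through by 9: 4x ≡ 6 (mod 11).
Find 4^(-1) mod 11 by the extended Euclidean algorithm:
11 = 2 × 4 + 3  ⟹  3 = (1)·11 + (-2)·4
4 = 1 × 3 + 1  ⟹  1 = (-1)·11 + (3)·4
So (3)·4 ≡ 1 (mod 11), i.e. 4^(-1) ≡ 3 (mod 11).
x ≡ 3 × 6 = 18 ≡ 7 (mod 11).
Check: 36 × 7 = 252 ≡ 54 (mod 99).
x ≡ 7 (mod 11), giving 9 solutions mod 99.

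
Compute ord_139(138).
2

139 is prime, so ord(138) divides φ(139) = 138.
Divisors of 138: 1, 2, 3, 6, 23, 46, 69, 138.
Repeated squaring: 138^1 ≡ 138, 138^2 ≡ 1, 138^4 ≡ 1, 138^8 ≡ 1, 138^16 ≡ 1, 138^32 ≡ 1, 138^64 ≡ 1, 138^128 ≡ 1 (mod 139).
Test 138^d mod 139 for each divisor d in increasing order:
138^1 ≡ 138
138^2 ≡ 1  ← first divisor giving 1
The order is 2.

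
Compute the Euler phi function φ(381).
252

381 = 3 × 127
φ(n) = n × ∏(1 - 1/p) for each prime p dividing n
φ(381) = 381 × (1 - 1/3) × (1 - 1/127) = 252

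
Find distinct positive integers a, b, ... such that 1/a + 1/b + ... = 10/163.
1/17 + 1/396 + 1/1097316

Greedy algorithm:
10/163: ceiling(163/10) = 17, use 1/17
7/2771: ceiling(2771/7) = 396, use 1/396
1/1097316: ceiling(1097316/1) = 1097316, use 1/1097316
Result: 10/163 = 1/17 + 1/396 + 1/1097316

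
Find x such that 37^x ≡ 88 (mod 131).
49

Baby-step giant-step with step n = ⌈√131⌉ = 12.
Baby steps 37^j mod 131 (j:value) for j=0..11: 0:1, 1:37, 2:59, 3:87, 4:75, 5:24, 6:102, 7:106, 8:123, 9:97, 10:52, 11:90.
Giant-step multiplier: 37^(-12) ≡ 37^(130-12) = 37^118 ≡ 81 (mod 131).
Giant steps γ_i = 88·81^i mod 131: γ_0=88, γ_1=54, γ_2=51, γ_3=70, γ_4=37 (in table at j=1).
x = i·n + j = 4·12 + 1 = 49.
Check: 37^49 ≡ 88 (mod 131).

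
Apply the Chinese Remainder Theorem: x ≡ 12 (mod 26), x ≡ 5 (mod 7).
12

Using Chinese Remainder Theorem:
M = 26 × 7 = 182
M1 = 7, M2 = 26
y1 = 7^(-1) mod 26 = 15
y2 = 26^(-1) mod 7 = 3
x = (12×7×15 + 5×26×3) mod 182 = 12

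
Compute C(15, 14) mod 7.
1

Using Lucas' theorem:
Write n=15 and k=14 in base 7:
n in base 7: [2, 1]
k in base 7: [2, 0]
C(15,14) mod 7 = ∏ C(n_i, k_i) mod 7
Digit binomials (mod 7): C(2,2) = 1; C(1,0) = 1
Product: 1 × 1 = 1 ≡ 1 (mod 7)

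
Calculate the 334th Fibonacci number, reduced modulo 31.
3

Matrix identity: Q^n = [[F_(n+1), F_n], [F_n, F_(n-1)]] with Q = [[1,1],[1,0]].
n = 334 = 101001110₂. Square-and-multiply, entries mod 31:
Q^1 = [[1,1],[1,0]]
Q^2 = (Q^1)² = [[2,1],[1,1]]
Q^5 = (Q^2)²·Q = [[8,5],[5,3]]
Q^10 = (Q^5)² = [[27,24],[24,3]]
Q^20 = (Q^10)² = [[3,7],[7,27]]
Q^41 = (Q^20)²·Q = [[20,27],[27,24]]
Q^83 = (Q^41)²·Q = [[23,13],[13,10]]
Q^167 = (Q^83)²·Q = [[11,16],[16,26]]
Q^334 = (Q^167)² = [[5,3],[3,2]]
F_334 mod 31 = Q^334[0][1] = 3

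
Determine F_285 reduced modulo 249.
17

Matrix identity: Q^n = [[F_(n+1), F_n], [F_n, F_(n-1)]] with Q = [[1,1],[1,0]].
n = 285 = 100011101₂. Square-and-multiply, entries mod 249:
Q^1 = [[1,1],[1,0]]
Q^2 = (Q^1)² = [[2,1],[1,1]]
Q^4 = (Q^2)² = [[5,3],[3,2]]
Q^8 = (Q^4)² = [[34,21],[21,13]]
Q^17 = (Q^8)²·Q = [[94,103],[103,240]]
Q^35 = (Q^17)²·Q = [[63,23],[23,40]]
Q^71 = (Q^35)²·Q = [[144,16],[16,128]]
Q^142 = (Q^71)² = [[76,119],[119,206]]
Q^285 = (Q^142)²·Q = [[209,17],[17,192]]
F_285 mod 249 = Q^285[0][1] = 17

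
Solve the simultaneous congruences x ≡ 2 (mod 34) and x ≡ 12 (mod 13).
376

Using Chinese Remainder Theorem:
M = 34 × 13 = 442
M1 = 13, M2 = 34
y1 = 13^(-1) mod 34 = 21
y2 = 34^(-1) mod 13 = 5
x = (2×13×21 + 12×34×5) mod 442 = 376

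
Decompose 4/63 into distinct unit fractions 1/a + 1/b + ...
1/16 + 1/1008

Greedy algorithm:
4/63: ceiling(63/4) = 16, use 1/16
1/1008: ceiling(1008/1) = 1008, use 1/1008
Result: 4/63 = 1/16 + 1/1008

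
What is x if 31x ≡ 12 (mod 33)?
x ≡ 27 (mod 33)

gcd(31, 33) = 1, which divides 12, so solutions exist.
Find 31^(-1) mod 33 by the extended Euclidean algorithm:
33 = 1 × 31 + 2  ⟹  2 = (1)·33 + (-1)·31
31 = 15 × 2 + 1  ⟹  1 = (-15)·33 + (16)·31
So (16)·31 ≡ 1 (mod 33), i.e. 31^(-1) ≡ 16 (mod 33).
x ≡ 16 × 12 = 192 ≡ 27 (mod 33).
Check: 31 × 27 = 837 ≡ 12 (mod 33).
Unique solution: x ≡ 27 (mod 33)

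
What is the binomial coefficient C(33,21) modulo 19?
15

Using Lucas' theorem:
Write n=33 and k=21 in base 19:
n in base 19: [1, 14]
k in base 19: [1, 2]
C(33,21) mod 19 = ∏ C(n_i, k_i) mod 19
Digit binomials (mod 19): C(1,1) = 1; C(14,2) = 91 ≡ 15
Product: 1 × 15 = 15 ≡ 15 (mod 19)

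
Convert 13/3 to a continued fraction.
[4; 3]

Euclidean algorithm steps:
13 = 4 × 3 + 1
3 = 3 × 1 + 0
Continued fraction: [4; 3]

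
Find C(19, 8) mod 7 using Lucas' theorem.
3

Using Lucas' theorem:
Write n=19 and k=8 in base 7:
n in base 7: [2, 5]
k in base 7: [1, 1]
C(19,8) mod 7 = ∏ C(n_i, k_i) mod 7
Digit binomials (mod 7): C(2,1) = 2; C(5,1) = 5
Product: 2 × 5 = 10 ≡ 3 (mod 7)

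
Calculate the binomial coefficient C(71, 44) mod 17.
0

Using Lucas' theorem:
Write n=71 and k=44 in base 17:
n in base 17: [4, 3]
k in base 17: [2, 10]
C(71,44) mod 17 = ∏ C(n_i, k_i) mod 17
Digit binomials (mod 17): C(4,2) = 6; C(3,10) = 0 (k_i > n_i)
Product: 6 × 0 = 0 ≡ 0 (mod 17)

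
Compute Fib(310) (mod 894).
377

Matrix identity: Q^n = [[F_(n+1), F_n], [F_n, F_(n-1)]] with Q = [[1,1],[1,0]].
n = 310 = 100110110₂. Square-and-multiply, entries mod 894:
Q^1 = [[1,1],[1,0]]
Q^2 = (Q^1)² = [[2,1],[1,1]]
Q^4 = (Q^2)² = [[5,3],[3,2]]
Q^9 = (Q^4)²·Q = [[55,34],[34,21]]
Q^19 = (Q^9)²·Q = [[507,605],[605,796]]
Q^38 = (Q^19)² = [[850,701],[701,149]]
Q^77 = (Q^38)²·Q = [[146,743],[743,297]]
Q^155 = (Q^77)²·Q = [[468,311],[311,157]]
Q^310 = (Q^155)² = [[163,377],[377,680]]
F_310 mod 894 = Q^310[0][1] = 377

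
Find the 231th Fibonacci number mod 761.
522

Matrix identity: Q^n = [[F_(n+1), F_n], [F_n, F_(n-1)]] with Q = [[1,1],[1,0]].
n = 231 = 11100111₂. Square-and-multiply, entries mod 761:
Q^1 = [[1,1],[1,0]]
Q^3 = (Q^1)²·Q = [[3,2],[2,1]]
Q^7 = (Q^3)²·Q = [[21,13],[13,8]]
Q^14 = (Q^7)² = [[610,377],[377,233]]
Q^28 = (Q^14)² = [[554,474],[474,80]]
Q^57 = (Q^28)²·Q = [[335,414],[414,682]]
Q^115 = (Q^57)²·Q = [[734,529],[529,205]]
Q^231 = (Q^115)²·Q = [[320,522],[522,559]]
F_231 mod 761 = Q^231[0][1] = 522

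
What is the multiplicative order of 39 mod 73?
72

73 is prime, so ord(39) divides φ(73) = 72.
Divisors of 72: 1, 2, 3, 4, 6, 8, 9, 12, 18, 24, 36, 72.
Repeated squaring: 39^1 ≡ 39, 39^2 ≡ 61, 39^4 ≡ 71, 39^8 ≡ 4, 39^16 ≡ 16, 39^32 ≡ 37, 39^64 ≡ 55 (mod 73).
Test 39^d mod 73 for each divisor d in increasing order:
39^1 ≡ 39
39^2 ≡ 61
39^3 = 39^2·39^1 ≡ 43
39^4 ≡ 71
39^6 = 39^4·39^2 ≡ 24
39^8 ≡ 4
39^9 = 39^8·39^1 ≡ 10
39^12 = 39^8·39^4 ≡ 65
39^18 = 39^16·39^2 ≡ 27
39^24 = 39^16·39^8 ≡ 64
39^36 = 39^32·39^4 ≡ 72
39^72 = 39^64·39^8 ≡ 1  ← first divisor giving 1
The order is 72.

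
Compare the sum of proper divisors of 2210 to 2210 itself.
abundant

Proper divisors of 2210: sum = 1 + 2 + 5 + 10 + 13 + 17 + 26 + 34 + 65 + 85 + 130 + 170 + 221 + 442 + 1105 = 2326
Since 2326 > 2210, 2210 is abundant.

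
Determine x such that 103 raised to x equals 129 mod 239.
57

Baby-step giant-step with step n = ⌈√239⌉ = 16.
Baby steps 103^j mod 239 (j:value) for j=0..15: 0:1, 1:103, 2:93, 3:19, 4:45, 5:94, 6:122, 7:138, 8:113, 9:167, 10:232, 11:235, 12:66, 13:106, 14:163, 15:59.
Giant-step multiplier: 103^(-16) ≡ 103^(238-16) = 103^222 ≡ 157 (mod 239).
Giant steps γ_i = 129·157^i mod 239: γ_0=129, γ_1=177, γ_2=65, γ_3=167 (in table at j=9).
x = i·n + j = 3·16 + 9 = 57.
Check: 103^57 ≡ 129 (mod 239).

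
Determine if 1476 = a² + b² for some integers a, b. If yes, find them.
24² + 30² (a=24, b=30)

Factorization: 1476 = 2^2 × 3^2 × 41
By Fermat: n is sum of two squares iff every prime p ≡ 3 (mod 4) appears to even power.
All primes ≡ 3 (mod 4) appear to even power.
Search a = 0, 1, 2, … for 1476 - a² a perfect square: first hit at a = 24: 1476 - 576 = 900 = 30².
1476 = 24² + 30² = 576 + 900 ✓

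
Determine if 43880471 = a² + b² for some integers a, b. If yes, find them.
Not possible

Factorization: 43880471 = 79^3 × 89
By Fermat: n is sum of two squares iff every prime p ≡ 3 (mod 4) appears to even power.
Prime(s) ≡ 3 (mod 4) with odd exponent: [(79, 3)]
Therefore 43880471 cannot be expressed as a² + b².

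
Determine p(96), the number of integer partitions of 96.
118114304

p(n) counts ways to write n as a sum of positive integers (order ignored).
Euler's pentagonal recurrence: p(k) = p(k-1) + p(k-2) - p(k-5) - p(k-7) + p(k-12) + p(k-15) - ... (offsets j(3j∓1)/2, signs ++--, p(0)=1, p(<0)=0).
DP table for k = 0..95: p(0)=1, p(1)=1, p(2)=2, p(3)=3, p(4)=5, p(5)=7, p(6)=11, p(7)=15, p(8)=22, p(9)=30, p(10)=42, p(11)=56, p(12)=77, p(13)=101, p(14)=135, p(15)=176, p(16)=231, p(17)=297, p(18)=385, p(19)=490, p(20)=627, p(21)=792, p(22)=1002, p(23)=1255, p(24)=1575, p(25)=1958, p(26)=2436, p(27)=3010, p(28)=3718, p(29)=4565, p(30)=5604, p(31)=6842, p(32)=8349, p(33)=10143, p(34)=12310, p(35)=14883, p(36)=17977, p(37)=21637, p(38)=26015, p(39)=31185, p(40)=37338, p(41)=44583, p(42)=53174, p(43)=63261, p(44)=75175, p(45)=89134, p(46)=105558, p(47)=124754, p(48)=147273, p(49)=173525, p(50)=204226, p(51)=239943, p(52)=281589, p(53)=329931, p(54)=386155, p(55)=451276, p(56)=526823, p(57)=614154, p(58)=715220, p(59)=831820, p(60)=966467, p(61)=1121505, p(62)=1300156, p(63)=1505499, p(64)=1741630, p(65)=2012558, p(66)=2323520, p(67)=2679689, p(68)=3087735, p(69)=3554345, p(70)=4087968, p(71)=4697205, p(72)=5392783, p(73)=6185689, p(74)=7089500, p(75)=8118264, p(76)=9289091, p(77)=10619863, p(78)=12132164, p(79)=13848650, p(80)=15796476, p(81)=18004327, p(82)=20506255, p(83)=23338469, p(84)=26543660, p(85)=30167357, p(86)=34262962, p(87)=38887673, p(88)=44108109, p(89)=49995925, p(90)=56634173, p(91)=64112359, p(92)=72533807, p(93)=82010177, p(94)=92669720, p(95)=104651419.
Final step: p(96) = p(95) + p(94) - p(91) - p(89) + p(84) + p(81) - p(74) - p(70) + p(61) + p(56) - p(45) - p(39) + p(26) + p(19) - p(4)
= 104651419 + 92669720 - 64112359 - 49995925 + 26543660 + 18004327 - 7089500 - 4087968 + 1121505 + 526823 - 89134 - 31185 + 2436 + 490 - 5
= 118114304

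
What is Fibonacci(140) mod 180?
105

Matrix identity: Q^n = [[F_(n+1), F_n], [F_n, F_(n-1)]] with Q = [[1,1],[1,0]].
n = 140 = 10001100₂. Square-and-multiply, entries mod 180:
Q^1 = [[1,1],[1,0]]
Q^2 = (Q^1)² = [[2,1],[1,1]]
Q^4 = (Q^2)² = [[5,3],[3,2]]
Q^8 = (Q^4)² = [[34,21],[21,13]]
Q^17 = (Q^8)²·Q = [[64,157],[157,87]]
Q^35 = (Q^17)²·Q = [[72,125],[125,127]]
Q^70 = (Q^35)² = [[109,35],[35,74]]
Q^140 = (Q^70)² = [[146,105],[105,41]]
F_140 mod 180 = Q^140[0][1] = 105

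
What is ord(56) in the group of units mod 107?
53

107 is prime, so ord(56) divides φ(107) = 106.
Divisors of 106: 1, 2, 53, 106.
Repeated squaring: 56^1 ≡ 56, 56^2 ≡ 33, 56^4 ≡ 19, 56^8 ≡ 40, 56^16 ≡ 102, 56^32 ≡ 25, 56^64 ≡ 90 (mod 107).
Test 56^d mod 107 for each divisor d in increasing order:
56^1 ≡ 56
56^2 ≡ 33
56^53 = 56^32·56^16·56^4·56^1 ≡ 1  ← first divisor giving 1
The order is 53.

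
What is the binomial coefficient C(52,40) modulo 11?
10

Using Lucas' theorem:
Write n=52 and k=40 in base 11:
n in base 11: [4, 8]
k in base 11: [3, 7]
C(52,40) mod 11 = ∏ C(n_i, k_i) mod 11
Digit binomials (mod 11): C(4,3) = 4; C(8,7) = 8
Product: 4 × 8 = 32 ≡ 10 (mod 11)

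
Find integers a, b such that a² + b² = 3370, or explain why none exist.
11² + 57² (a=11, b=57)

Factorization: 3370 = 2 × 5 × 337
By Fermat: n is sum of two squares iff every prime p ≡ 3 (mod 4) appears to even power.
All primes ≡ 3 (mod 4) appear to even power.
Search a = 0, 1, 2, … for 3370 - a² a perfect square: first hit at a = 11: 3370 - 121 = 3249 = 57².
3370 = 11² + 57² = 121 + 3249 ✓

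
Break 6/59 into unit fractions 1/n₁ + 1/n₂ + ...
1/10 + 1/590

Greedy algorithm:
6/59: ceiling(59/6) = 10, use 1/10
1/590: ceiling(590/1) = 590, use 1/590
Result: 6/59 = 1/10 + 1/590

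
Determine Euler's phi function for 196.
84

196 = 2^2 × 7^2
φ(n) = n × ∏(1 - 1/p) for each prime p dividing n
φ(196) = 196 × (1 - 1/2) × (1 - 1/7) = 84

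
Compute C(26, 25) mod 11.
4

Using Lucas' theorem:
Write n=26 and k=25 in base 11:
n in base 11: [2, 4]
k in base 11: [2, 3]
C(26,25) mod 11 = ∏ C(n_i, k_i) mod 11
Digit binomials (mod 11): C(2,2) = 1; C(4,3) = 4
Product: 1 × 4 = 4 ≡ 4 (mod 11)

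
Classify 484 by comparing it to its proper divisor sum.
deficient

Proper divisors of 484: sum = 1 + 2 + 4 + 11 + 22 + 44 + 121 + 242 = 447
Since 447 < 484, 484 is deficient.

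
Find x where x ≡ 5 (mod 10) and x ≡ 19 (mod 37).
315

Using Chinese Remainder Theorem:
M = 10 × 37 = 370
M1 = 37, M2 = 10
y1 = 37^(-1) mod 10 = 3
y2 = 10^(-1) mod 37 = 26
x = (5×37×3 + 19×10×26) mod 370 = 315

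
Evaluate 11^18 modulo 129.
64

Repeated squaring. Binary of 18 = 10010.
11^1 ≡ 11 (mod 129); 11^2 ≡ 121 (mod 129); 11^4 ≡ 64 (mod 129); 11^8 ≡ 97 (mod 129); 11^16 ≡ 121 (mod 129)
11^18 = 11^2 × 11^16 ≡ 64 (mod 129)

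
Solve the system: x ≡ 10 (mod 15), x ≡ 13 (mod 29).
100

Using Chinese Remainder Theorem:
M = 15 × 29 = 435
M1 = 29, M2 = 15
y1 = 29^(-1) mod 15 = 14
y2 = 15^(-1) mod 29 = 2
x = (10×29×14 + 13×15×2) mod 435 = 100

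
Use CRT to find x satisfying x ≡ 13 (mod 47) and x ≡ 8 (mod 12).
248

Using Chinese Remainder Theorem:
M = 47 × 12 = 564
M1 = 12, M2 = 47
y1 = 12^(-1) mod 47 = 4
y2 = 47^(-1) mod 12 = 11
x = (13×12×4 + 8×47×11) mod 564 = 248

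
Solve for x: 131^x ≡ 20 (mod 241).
166

Baby-step giant-step with step n = ⌈√241⌉ = 16.
Baby steps 131^j mod 241 (j:value) for j=0..15: 0:1, 1:131, 2:50, 3:43, 4:90, 5:222, 6:162, 7:14, 8:147, 9:218, 10:120, 11:55, 12:216, 13:99, 14:196, 15:130.
Giant-step multiplier: 131^(-16) ≡ 131^(240-16) = 131^224 ≡ 119 (mod 241).
Giant steps γ_i = 20·119^i mod 241: γ_0=20, γ_1=211, γ_2=45, γ_3=53, γ_4=41, γ_5=59, γ_6=32, γ_7=193, γ_8=72, γ_9=133, γ_10=162 (in table at j=6).
x = i·n + j = 10·16 + 6 = 166.
Check: 131^166 ≡ 20 (mod 241).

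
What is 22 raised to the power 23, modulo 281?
164

Repeated squaring. Binary of 23 = 10111.
22^1 ≡ 22 (mod 281); 22^2 ≡ 203 (mod 281); 22^4 ≡ 183 (mod 281); 22^8 ≡ 50 (mod 281); 22^16 ≡ 252 (mod 281)
22^23 = 22^1 × 22^2 × 22^4 × 22^16 ≡ 164 (mod 281)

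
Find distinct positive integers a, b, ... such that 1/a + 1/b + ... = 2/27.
1/14 + 1/378

Greedy algorithm:
2/27: ceiling(27/2) = 14, use 1/14
1/378: ceiling(378/1) = 378, use 1/378
Result: 2/27 = 1/14 + 1/378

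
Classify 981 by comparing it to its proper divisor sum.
deficient

Proper divisors of 981: sum = 1 + 3 + 9 + 109 + 327 = 449
Since 449 < 981, 981 is deficient.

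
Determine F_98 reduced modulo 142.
15

Matrix identity: Q^n = [[F_(n+1), F_n], [F_n, F_(n-1)]] with Q = [[1,1],[1,0]].
n = 98 = 1100010₂. Square-and-multiply, entries mod 142:
Q^1 = [[1,1],[1,0]]
Q^3 = (Q^1)²·Q = [[3,2],[2,1]]
Q^6 = (Q^3)² = [[13,8],[8,5]]
Q^12 = (Q^6)² = [[91,2],[2,89]]
Q^24 = (Q^12)² = [[49,76],[76,115]]
Q^49 = (Q^24)²·Q = [[51,83],[83,110]]
Q^98 = (Q^49)² = [[118,15],[15,103]]
F_98 mod 142 = Q^98[0][1] = 15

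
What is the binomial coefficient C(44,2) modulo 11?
0

Using Lucas' theorem:
Write n=44 and k=2 in base 11:
n in base 11: [4, 0]
k in base 11: [0, 2]
C(44,2) mod 11 = ∏ C(n_i, k_i) mod 11
Digit binomials (mod 11): C(4,0) = 1; C(0,2) = 0 (k_i > n_i)
Product: 1 × 0 = 0 ≡ 0 (mod 11)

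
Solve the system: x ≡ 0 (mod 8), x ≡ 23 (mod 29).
168

Using Chinese Remainder Theorem:
M = 8 × 29 = 232
M1 = 29, M2 = 8
y1 = 29^(-1) mod 8 = 5
y2 = 8^(-1) mod 29 = 11
x = (0×29×5 + 23×8×11) mod 232 = 168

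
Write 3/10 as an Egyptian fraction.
1/4 + 1/20

Greedy algorithm:
3/10: ceiling(10/3) = 4, use 1/4
1/20: ceiling(20/1) = 20, use 1/20
Result: 3/10 = 1/4 + 1/20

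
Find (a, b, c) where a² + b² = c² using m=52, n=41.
(1023, 4264, 4385)

Euclid's formula: a = m² - n², b = 2mn, c = m² + n²
m = 52, n = 41
a = 52² - 41² = 2704 - 1681 = 1023
b = 2 × 52 × 41 = 4264
c = 52² + 41² = 2704 + 1681 = 4385
Verification: 1023² + 4264² = 1046529 + 18181696 = 19228225 = 4385² ✓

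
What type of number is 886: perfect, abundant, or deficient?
deficient

Proper divisors of 886: sum = 1 + 2 + 443 = 446
Since 446 < 886, 886 is deficient.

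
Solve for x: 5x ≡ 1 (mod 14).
3

gcd(5, 14) = 1, so the inverse exists.
Extended Euclidean algorithm on (14, 5):
14 = 2 × 5 + 4  ⟹  4 = (1)·14 + (-2)·5
5 = 1 × 4 + 1  ⟹  1 = (-1)·14 + (3)·5
So (3)·5 ≡ 1 (mod 14), i.e. 5^(-1) ≡ 3 (mod 14).
Check: 5 × 3 = 15 ≡ 1 (mod 14)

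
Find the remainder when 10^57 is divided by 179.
175

Repeated squaring. Binary of 57 = 111001.
10^1 ≡ 10 (mod 179); 10^2 ≡ 100 (mod 179); 10^4 ≡ 155 (mod 179); 10^8 ≡ 39 (mod 179); 10^16 ≡ 89 (mod 179); 10^32 ≡ 45 (mod 179)
10^57 = 10^1 × 10^8 × 10^16 × 10^32 ≡ 175 (mod 179)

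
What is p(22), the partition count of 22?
1002

p(n) counts ways to write n as a sum of positive integers (order ignored).
Euler's pentagonal recurrence: p(k) = p(k-1) + p(k-2) - p(k-5) - p(k-7) + p(k-12) + p(k-15) - ... (offsets j(3j∓1)/2, signs ++--, p(0)=1, p(<0)=0).
DP table for k = 0..21: p(0)=1, p(1)=1, p(2)=2, p(3)=3, p(4)=5, p(5)=7, p(6)=11, p(7)=15, p(8)=22, p(9)=30, p(10)=42, p(11)=56, p(12)=77, p(13)=101, p(14)=135, p(15)=176, p(16)=231, p(17)=297, p(18)=385, p(19)=490, p(20)=627, p(21)=792.
Final step: p(22) = p(21) + p(20) - p(17) - p(15) + p(10) + p(7) - p(0)
= 792 + 627 - 297 - 176 + 42 + 15 - 1
= 1002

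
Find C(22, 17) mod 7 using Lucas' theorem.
0

Using Lucas' theorem:
Write n=22 and k=17 in base 7:
n in base 7: [3, 1]
k in base 7: [2, 3]
C(22,17) mod 7 = ∏ C(n_i, k_i) mod 7
Digit binomials (mod 7): C(3,2) = 3; C(1,3) = 0 (k_i > n_i)
Product: 3 × 0 = 0 ≡ 0 (mod 7)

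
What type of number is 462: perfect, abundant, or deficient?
abundant

Proper divisors of 462: sum = 1 + 2 + 3 + 6 + 7 + 11 + 14 + 21 + 22 + 33 + 42 + 66 + 77 + 154 + 231 = 690
Since 690 > 462, 462 is abundant.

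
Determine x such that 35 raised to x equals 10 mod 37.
24

Baby-step giant-step with step n = ⌈√37⌉ = 7.
Baby steps 35^j mod 37 (j:value) for j=0..6: 0:1, 1:35, 2:4, 3:29, 4:16, 5:5, 6:27.
Giant-step multiplier: 35^(-7) ≡ 35^(36-7) = 35^29 ≡ 13 (mod 37).
Giant steps γ_i = 10·13^i mod 37: γ_0=10, γ_1=19, γ_2=25, γ_3=29 (in table at j=3).
x = i·n + j = 3·7 + 3 = 24.
Check: 35^24 ≡ 10 (mod 37).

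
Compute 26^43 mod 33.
20

Repeated squaring. Binary of 43 = 101011.
26^1 ≡ 26 (mod 33); 26^2 ≡ 16 (mod 33); 26^4 ≡ 25 (mod 33); 26^8 ≡ 31 (mod 33); 26^16 ≡ 4 (mod 33); 26^32 ≡ 16 (mod 33)
26^43 = 26^1 × 26^2 × 26^8 × 26^32 ≡ 20 (mod 33)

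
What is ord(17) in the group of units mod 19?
9

19 is prime, so ord(17) divides φ(19) = 18.
Divisors of 18: 1, 2, 3, 6, 9, 18.
Repeated squaring: 17^1 ≡ 17, 17^2 ≡ 4, 17^4 ≡ 16, 17^8 ≡ 9, 17^16 ≡ 5 (mod 19).
Test 17^d mod 19 for each divisor d in increasing order:
17^1 ≡ 17
17^2 ≡ 4
17^3 = 17^2·17^1 ≡ 11
17^6 = 17^4·17^2 ≡ 7
17^9 = 17^8·17^1 ≡ 1  ← first divisor giving 1
The order is 9.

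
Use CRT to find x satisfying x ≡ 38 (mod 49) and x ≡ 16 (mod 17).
577

Using Chinese Remainder Theorem:
M = 49 × 17 = 833
M1 = 17, M2 = 49
y1 = 17^(-1) mod 49 = 26
y2 = 49^(-1) mod 17 = 8
x = (38×17×26 + 16×49×8) mod 833 = 577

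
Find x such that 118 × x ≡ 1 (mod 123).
49

gcd(118, 123) = 1, so the inverse exists.
Extended Euclidean algorithm on (123, 118):
123 = 1 × 118 + 5  ⟹  5 = (1)·123 + (-1)·118
118 = 23 × 5 + 3  ⟹  3 = (-23)·123 + (24)·118
5 = 1 × 3 + 2  ⟹  2 = (24)·123 + (-25)·118
3 = 1 × 2 + 1  ⟹  1 = (-47)·123 + (49)·118
So (49)·118 ≡ 1 (mod 123), i.e. 118^(-1) ≡ 49 (mod 123).
Check: 118 × 49 = 5782 ≡ 1 (mod 123)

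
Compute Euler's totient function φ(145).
112

145 = 5 × 29
φ(n) = n × ∏(1 - 1/p) for each prime p dividing n
φ(145) = 145 × (1 - 1/5) × (1 - 1/29) = 112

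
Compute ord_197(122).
196

197 is prime, so ord(122) divides φ(197) = 196.
Divisors of 196: 1, 2, 4, 7, 14, 28, 49, 98, 196.
Repeated squaring: 122^1 ≡ 122, 122^2 ≡ 109, 122^4 ≡ 61, 122^8 ≡ 175, 122^16 ≡ 90, 122^32 ≡ 23, 122^64 ≡ 135, 122^128 ≡ 101 (mod 197).
Test 122^d mod 197 for each divisor d in increasing order:
122^1 ≡ 122
122^2 ≡ 109
122^4 ≡ 61
122^7 = 122^4·122^2·122^1 ≡ 129
122^14 = 122^8·122^4·122^2 ≡ 93
122^28 = 122^16·122^8·122^4 ≡ 178
122^49 = 122^32·122^16·122^1 ≡ 183
122^98 = 122^64·122^32·122^2 ≡ 196
122^196 = 122^128·122^64·122^4 ≡ 1  ← first divisor giving 1
The order is 196.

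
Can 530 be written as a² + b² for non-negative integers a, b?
1² + 23² (a=1, b=23)

Factorization: 530 = 2 × 5 × 53
By Fermat: n is sum of two squares iff every prime p ≡ 3 (mod 4) appears to even power.
All primes ≡ 3 (mod 4) appear to even power.
Search a = 0, 1, 2, … for 530 - a² a perfect square: first hit at a = 1: 530 - 1 = 529 = 23².
530 = 1² + 23² = 1 + 529 ✓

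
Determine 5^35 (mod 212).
137

Repeated squaring. Binary of 35 = 100011.
5^1 ≡ 5 (mod 212); 5^2 ≡ 25 (mod 212); 5^4 ≡ 201 (mod 212); 5^8 ≡ 121 (mod 212); 5^16 ≡ 13 (mod 212); 5^32 ≡ 169 (mod 212)
5^35 = 5^1 × 5^2 × 5^32 ≡ 137 (mod 212)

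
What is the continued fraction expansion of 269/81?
[3; 3, 8, 1, 2]

Euclidean algorithm steps:
269 = 3 × 81 + 26
81 = 3 × 26 + 3
26 = 8 × 3 + 2
3 = 1 × 2 + 1
2 = 2 × 1 + 0
Continued fraction: [3; 3, 8, 1, 2]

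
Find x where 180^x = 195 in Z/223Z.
129

Baby-step giant-step with step n = ⌈√223⌉ = 15.
Baby steps 180^j mod 223 (j:value) for j=0..14: 0:1, 1:180, 2:65, 3:104, 4:211, 5:70, 6:112, 7:90, 8:144, 9:52, 10:217, 11:35, 12:56, 13:45, 14:72.
Giant-step multiplier: 180^(-15) ≡ 180^(222-15) = 180^207 ≡ 163 (mod 223).
Giant steps γ_i = 195·163^i mod 223: γ_0=195, γ_1=119, γ_2=219, γ_3=17, γ_4=95, γ_5=98, γ_6=141, γ_7=14, γ_8=52 (in table at j=9).
x = i·n + j = 8·15 + 9 = 129.
Check: 180^129 ≡ 195 (mod 223).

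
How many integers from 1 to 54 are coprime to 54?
18

54 = 2 × 3^3
φ(n) = n × ∏(1 - 1/p) for each prime p dividing n
φ(54) = 54 × (1 - 1/2) × (1 - 1/3) = 18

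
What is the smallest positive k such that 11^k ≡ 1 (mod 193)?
64

193 is prime, so ord(11) divides φ(193) = 192.
Divisors of 192: 1, 2, 3, 4, 6, 8, 12, 16, 24, 32, 48, 64, 96, 192.
Repeated squaring: 11^1 ≡ 11, 11^2 ≡ 121, 11^4 ≡ 166, 11^8 ≡ 150, 11^16 ≡ 112, 11^32 ≡ 192, 11^64 ≡ 1, 11^128 ≡ 1 (mod 193).
Test 11^d mod 193 for each divisor d in increasing order:
11^1 ≡ 11
11^2 ≡ 121
11^3 = 11^2·11^1 ≡ 173
11^4 ≡ 166
11^6 = 11^4·11^2 ≡ 14
11^8 ≡ 150
11^12 = 11^8·11^4 ≡ 3
11^16 ≡ 112
11^24 = 11^16·11^8 ≡ 9
11^32 ≡ 192
11^48 = 11^32·11^16 ≡ 81
11^64 ≡ 1  ← first divisor giving 1
The order is 64.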